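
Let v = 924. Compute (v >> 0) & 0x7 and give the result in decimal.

v = 01110011100
Shift right by 0: 01110011100
Mask low 3 bits: 100 = 4

4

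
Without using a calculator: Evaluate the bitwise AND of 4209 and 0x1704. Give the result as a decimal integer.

4209 = 1000001110001
0x1704 = 1011100000100
AND → 1000000000000 = 4096

4096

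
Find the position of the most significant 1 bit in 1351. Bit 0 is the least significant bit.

1351 = 10101000111
The topmost 1 is at position 10 (since 2^10 = 1024 ≤ 1351 < 2048).

10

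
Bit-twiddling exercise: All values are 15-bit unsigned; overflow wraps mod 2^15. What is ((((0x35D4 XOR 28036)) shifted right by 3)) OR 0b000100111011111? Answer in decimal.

3039

0x35D4 = 011010111010100
28036 = 110110110000100
→ XOR → 101100001010000 = 22608
→ shifted right by 3 → 000101100001010 = 2826
0b000100111011111 = 000100111011111
→ OR → 000101111011111 = 3039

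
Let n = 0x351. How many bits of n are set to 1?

5

0x351 = 1101010001
Count the 1s: 1 + 1 + 1 + 1 + 1 = 5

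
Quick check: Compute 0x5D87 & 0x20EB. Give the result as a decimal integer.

131

0x5D87 = 101110110000111
0x20EB = 010000011101011
AND → 000000010000011 = 131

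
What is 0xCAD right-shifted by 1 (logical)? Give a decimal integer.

1622

0xCAD = 110010101101
shift right by 1 → 011001010110 = 1622
(equivalently, floor(3245 / 2))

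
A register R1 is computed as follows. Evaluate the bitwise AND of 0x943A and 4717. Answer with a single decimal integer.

4136

0x943A = 1001010000111010
4717 = 0001001001101101
AND → 0001000000101000 = 4136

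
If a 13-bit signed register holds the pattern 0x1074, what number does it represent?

pattern = 1000001110100 (MSB is 1 ⇒ negative)
Invert: 0111110001011, add 1 → 0111110001100 = 3980, so the value is -3980.
(Equivalently: 4212 - 2^13 = 4212 - 8192 = -3980.)

-3980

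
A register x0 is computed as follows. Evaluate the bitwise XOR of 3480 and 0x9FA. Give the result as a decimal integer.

1122

3480 = 110110011000
0x9FA = 100111111010
XOR → 010001100010 = 1122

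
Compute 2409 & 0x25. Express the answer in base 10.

2409 = 100101101001
0x25 = 000000100101
AND → 000000100001 = 33

33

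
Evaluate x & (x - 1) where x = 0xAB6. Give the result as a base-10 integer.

2740

x = 101010110110 = 2742
x - 1 = 101010110101
AND   = 101010110100 = 2740
(x & (x - 1) clears the lowest set bit of x.)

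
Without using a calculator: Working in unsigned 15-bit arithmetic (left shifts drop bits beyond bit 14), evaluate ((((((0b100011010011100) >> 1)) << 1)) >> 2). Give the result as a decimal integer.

4519

0b100011010011100 = 100011010011100
→ >> 1 → 010001101001110 = 9038
→ << 1 (mod 2^15) → 100011010011100 = 18076
→ >> 2 → 001000110100111 = 4519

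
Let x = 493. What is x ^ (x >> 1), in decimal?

283

x = 111101101 = 493
x>>1 = 011110110
XOR  = 100011011 = 283
(x ^ (x >> 1) gives the standard binary-reflected Gray code of x.)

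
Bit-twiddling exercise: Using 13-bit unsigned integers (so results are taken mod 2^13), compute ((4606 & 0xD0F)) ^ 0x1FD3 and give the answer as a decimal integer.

7901

4606 = 1000111111110
0xD0F = 0110100001111
→ & → 0000100001110 = 270
0x1FD3 = 1111111010011
→ ^ → 1111011011101 = 7901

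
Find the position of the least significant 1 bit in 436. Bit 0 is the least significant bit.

436 = 110110100
Trailing zeros: 2, so the lowest set bit is bit 2 (value 4).

2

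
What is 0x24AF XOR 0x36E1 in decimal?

4686

0x24AF = 10010010101111
0x36E1 = 11011011100001
XOR → 01001001001110 = 4686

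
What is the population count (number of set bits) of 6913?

6913 = 1101100000001
Count the 1s: 1 + 1 + 1 + 1 + 1 = 5

5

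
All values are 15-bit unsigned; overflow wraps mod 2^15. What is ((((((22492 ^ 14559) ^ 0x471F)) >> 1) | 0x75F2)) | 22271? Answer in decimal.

22492 = 101011111011100
14559 = 011100011011111
→ ^ → 110111100000011 = 28419
0x471F = 100011100011111
→ ^ → 010100000011100 = 10268
→ >> 1 → 001010000001110 = 5134
0x75F2 = 111010111110010
→ | → 111010111111110 = 30206
22271 = 101011011111111
→ | → 111011111111111 = 30719

30719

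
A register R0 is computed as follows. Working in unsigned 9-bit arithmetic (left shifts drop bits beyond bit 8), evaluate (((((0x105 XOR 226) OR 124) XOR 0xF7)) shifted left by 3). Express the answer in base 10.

64

0x105 = 100000101
226 = 011100010
→ XOR → 111100111 = 487
124 = 001111100
→ OR → 111111111 = 511
0xF7 = 011110111
→ XOR → 100001000 = 264
→ shifted left by 3 (mod 2^9) → 001000000 = 64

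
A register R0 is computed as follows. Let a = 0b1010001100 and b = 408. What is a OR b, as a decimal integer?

924

a = 1010001100
408 = 0110011000
 OR → 1110011100 = 924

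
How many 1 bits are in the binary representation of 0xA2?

3

0xA2 = 10100010
Count the 1s: 1 + 1 + 1 = 3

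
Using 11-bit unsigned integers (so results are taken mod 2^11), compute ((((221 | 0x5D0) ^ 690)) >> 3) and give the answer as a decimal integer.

237

221 = 00011011101
0x5D0 = 10111010000
→ | → 10111011101 = 1501
690 = 01010110010
→ ^ → 11101101111 = 1903
→ >> 3 → 00011101101 = 237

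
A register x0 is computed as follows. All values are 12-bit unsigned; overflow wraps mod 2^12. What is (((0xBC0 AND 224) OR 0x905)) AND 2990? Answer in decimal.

0xBC0 = 101111000000
224 = 000011100000
→ AND → 000011000000 = 192
0x905 = 100100000101
→ OR → 100111000101 = 2501
2990 = 101110101110
→ AND → 100110000100 = 2436

2436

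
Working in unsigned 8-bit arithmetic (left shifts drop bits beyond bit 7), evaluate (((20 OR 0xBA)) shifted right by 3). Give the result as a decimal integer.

23

20 = 00010100
0xBA = 10111010
→ OR → 10111110 = 190
→ shifted right by 3 → 00010111 = 23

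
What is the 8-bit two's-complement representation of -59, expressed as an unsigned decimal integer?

59 in 8 bits: 00111011
Invert: 11000100
Add 1:  11000101 = 197
(Check: 2^8 - 59 = 256 - 59 = 197.)

197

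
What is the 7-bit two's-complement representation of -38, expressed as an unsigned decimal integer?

90

38 in 7 bits: 0100110
Invert: 1011001
Add 1:  1011010 = 90
(Check: 2^7 - 38 = 128 - 38 = 90.)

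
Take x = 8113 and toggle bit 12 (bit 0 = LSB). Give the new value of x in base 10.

4017

x = 1111110110001
bit 12 is currently 1; toggle it via x ^ (1 << 12) = x ^ 4096
→ 0111110110001 = 4017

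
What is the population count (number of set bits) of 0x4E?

4

0x4E = 1001110
Count the 1s: 1 + 1 + 1 + 1 = 4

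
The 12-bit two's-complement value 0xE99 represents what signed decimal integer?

-359

pattern = 111010011001 (MSB is 1 ⇒ negative)
Invert: 000101100110, add 1 → 000101100111 = 359, so the value is -359.
(Equivalently: 3737 - 2^12 = 3737 - 4096 = -359.)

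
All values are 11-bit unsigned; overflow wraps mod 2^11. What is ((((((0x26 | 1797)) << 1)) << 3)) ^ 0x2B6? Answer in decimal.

198

0x26 = 00000100110
1797 = 11100000101
→ | → 11100100111 = 1831
→ << 1 (mod 2^11) → 11001001110 = 1614
→ << 3 (mod 2^11) → 01001110000 = 624
0x2B6 = 01010110110
→ ^ → 00011000110 = 198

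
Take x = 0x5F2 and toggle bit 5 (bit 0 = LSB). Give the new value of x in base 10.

x = 10111110010
bit 5 is currently 1; toggle it via x ^ (1 << 5) = x ^ 32
→ 10111010010 = 1490

1490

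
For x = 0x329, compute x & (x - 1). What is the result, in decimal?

808

x = 1100101001 = 809
x - 1 = 1100101000
AND   = 1100101000 = 808
(x & (x - 1) clears the lowest set bit of x.)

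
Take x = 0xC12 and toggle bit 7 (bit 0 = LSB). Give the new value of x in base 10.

3218

x = 00110000010010
bit 7 is currently 0; toggle it via x ^ (1 << 7) = x ^ 128
→ 00110010010010 = 3218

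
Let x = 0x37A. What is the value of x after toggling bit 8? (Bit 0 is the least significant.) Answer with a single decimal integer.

634

x = 1101111010
bit 8 is currently 1; toggle it via x ^ (1 << 8) = x ^ 256
→ 1001111010 = 634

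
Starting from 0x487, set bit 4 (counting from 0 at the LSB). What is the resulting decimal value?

x = 10010000111
bit 4 is currently 0; set it via x | (1 << 4) = x | 16
→ 10010010111 = 1175

1175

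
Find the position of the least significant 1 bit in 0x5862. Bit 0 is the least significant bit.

0x5862 = 101100001100010
Trailing zeros: 1, so the lowest set bit is bit 1 (value 2).

1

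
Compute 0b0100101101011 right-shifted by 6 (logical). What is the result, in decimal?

x = 100101101011
shift right by 6 → 000000100101 = 37
(equivalently, floor(2411 / 64))

37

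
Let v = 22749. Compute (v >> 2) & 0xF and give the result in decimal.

7

v = 101100011011101
Shift right by 2: 1011000110111
Mask low 4 bits: 0111 = 7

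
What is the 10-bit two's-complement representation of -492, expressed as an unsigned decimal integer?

532

492 in 10 bits: 0111101100
Invert: 1000010011
Add 1:  1000010100 = 532
(Check: 2^10 - 492 = 1024 - 492 = 532.)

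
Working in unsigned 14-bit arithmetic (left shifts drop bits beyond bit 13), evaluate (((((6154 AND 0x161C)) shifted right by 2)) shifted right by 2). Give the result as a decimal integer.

6154 = 01100000001010
0x161C = 01011000011100
→ AND → 01000000001000 = 4104
→ shifted right by 2 → 00010000000010 = 1026
→ shifted right by 2 → 00000100000000 = 256

256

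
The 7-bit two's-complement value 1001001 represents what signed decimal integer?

pattern = 1001001 (MSB is 1 ⇒ negative)
Invert: 0110110, add 1 → 0110111 = 55, so the value is -55.
(Equivalently: 73 - 2^7 = 73 - 128 = -55.)

-55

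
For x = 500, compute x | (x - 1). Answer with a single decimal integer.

503

x = 111110100 = 500
x - 1 = 111110011
OR    = 111110111 = 503
(x | (x - 1) sets all bits below the lowest set bit.)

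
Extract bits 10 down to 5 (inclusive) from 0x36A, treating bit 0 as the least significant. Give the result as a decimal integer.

v = 001101101010
Shift right by 5: 0011011
Mask low 6 bits: 011011 = 27

27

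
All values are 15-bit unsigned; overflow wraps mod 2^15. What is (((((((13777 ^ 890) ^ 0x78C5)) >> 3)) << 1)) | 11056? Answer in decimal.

15290

13777 = 011010111010001
890 = 000001101111010
→ ^ → 011011010101011 = 13995
0x78C5 = 111100011000101
→ ^ → 100111001101110 = 20078
→ >> 3 → 000100111001101 = 2509
→ << 1 (mod 2^15) → 001001110011010 = 5018
11056 = 010101100110000
→ | → 011101110111010 = 15290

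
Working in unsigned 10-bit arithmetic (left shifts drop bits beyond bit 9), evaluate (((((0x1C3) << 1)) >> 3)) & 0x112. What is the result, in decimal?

0x1C3 = 0111000011
→ << 1 (mod 2^10) → 1110000110 = 902
→ >> 3 → 0001110000 = 112
0x112 = 0100010010
→ & → 0000010000 = 16

16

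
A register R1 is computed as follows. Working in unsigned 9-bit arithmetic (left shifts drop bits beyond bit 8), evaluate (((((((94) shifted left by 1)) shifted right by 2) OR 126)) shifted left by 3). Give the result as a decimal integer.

504

94 = 001011110
→ shifted left by 1 (mod 2^9) → 010111100 = 188
→ shifted right by 2 → 000101111 = 47
126 = 001111110
→ OR → 001111111 = 127
→ shifted left by 3 (mod 2^9) → 111111000 = 504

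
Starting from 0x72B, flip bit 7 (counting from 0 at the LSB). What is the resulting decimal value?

x = 011100101011
bit 7 is currently 0; toggle it via x ^ (1 << 7) = x ^ 128
→ 011110101011 = 1963

1963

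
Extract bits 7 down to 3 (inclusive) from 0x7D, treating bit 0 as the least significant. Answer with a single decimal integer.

v = 01111101
Shift right by 3: 01111
Mask low 5 bits: 01111 = 15

15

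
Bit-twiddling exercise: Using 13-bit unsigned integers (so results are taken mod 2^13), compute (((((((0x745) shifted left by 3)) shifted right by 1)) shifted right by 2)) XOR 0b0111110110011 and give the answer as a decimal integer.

3318

0x745 = 0011101000101
→ shifted left by 3 (mod 2^13) → 1101000101000 = 6696
→ shifted right by 1 → 0110100010100 = 3348
→ shifted right by 2 → 0001101000101 = 837
0b0111110110011 = 0111110110011
→ XOR → 0110011110110 = 3318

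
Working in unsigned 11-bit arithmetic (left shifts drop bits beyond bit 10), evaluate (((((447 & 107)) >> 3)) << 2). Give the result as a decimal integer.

20

447 = 00110111111
107 = 00001101011
→ & → 00000101011 = 43
→ >> 3 → 00000000101 = 5
→ << 2 (mod 2^11) → 00000010100 = 20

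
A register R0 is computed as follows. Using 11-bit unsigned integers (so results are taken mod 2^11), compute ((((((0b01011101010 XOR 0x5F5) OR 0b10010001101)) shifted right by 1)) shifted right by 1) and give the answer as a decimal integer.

487

0b01011101010 = 01011101010
0x5F5 = 10111110101
→ XOR → 11100011111 = 1823
0b10010001101 = 10010001101
→ OR → 11110011111 = 1951
→ shifted right by 1 → 01111001111 = 975
→ shifted right by 1 → 00111100111 = 487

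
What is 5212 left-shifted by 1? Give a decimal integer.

5212 = 01010001011100
shift left by 1 → 10100010111000 = 10424
(equivalently, 5212 × 2^1 = 5212 × 2)

10424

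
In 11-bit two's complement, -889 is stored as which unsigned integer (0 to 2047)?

889 in 11 bits: 01101111001
Invert: 10010000110
Add 1:  10010000111 = 1159
(Check: 2^11 - 889 = 2048 - 889 = 1159.)

1159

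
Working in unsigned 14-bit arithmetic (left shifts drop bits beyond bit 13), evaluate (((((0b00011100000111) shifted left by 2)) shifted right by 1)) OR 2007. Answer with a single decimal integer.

4063

0b00011100000111 = 00011100000111
→ shifted left by 2 (mod 2^14) → 01110000011100 = 7196
→ shifted right by 1 → 00111000001110 = 3598
2007 = 00011111010111
→ OR → 00111111011111 = 4063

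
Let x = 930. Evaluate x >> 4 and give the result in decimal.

58

930 = 1110100010
shift right by 4 → 0000111010 = 58
(equivalently, floor(930 / 16))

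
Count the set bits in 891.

8

891 = 1101111011
Count the 1s: 1 + 1 + 1 + 1 + 1 + 1 + 1 + 1 = 8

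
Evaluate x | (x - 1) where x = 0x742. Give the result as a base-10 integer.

x = 11101000010 = 1858
x - 1 = 11101000001
OR    = 11101000011 = 1859
(x | (x - 1) sets all bits below the lowest set bit.)

1859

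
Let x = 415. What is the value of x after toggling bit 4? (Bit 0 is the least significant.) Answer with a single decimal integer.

x = 0110011111
bit 4 is currently 1; toggle it via x ^ (1 << 4) = x ^ 16
→ 0110001111 = 399

399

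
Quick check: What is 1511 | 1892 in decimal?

1511 = 10111100111
1892 = 11101100100
 OR → 11111100111 = 2023

2023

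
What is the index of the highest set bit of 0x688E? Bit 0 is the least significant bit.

14

0x688E = 110100010001110
The topmost 1 is at position 14 (since 2^14 = 16384 ≤ 26766 < 32768).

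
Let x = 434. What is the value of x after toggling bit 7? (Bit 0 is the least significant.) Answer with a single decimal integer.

x = 110110010
bit 7 is currently 1; toggle it via x ^ (1 << 7) = x ^ 128
→ 100110010 = 306

306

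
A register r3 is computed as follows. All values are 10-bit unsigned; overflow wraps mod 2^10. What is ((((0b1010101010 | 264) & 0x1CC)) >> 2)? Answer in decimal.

0b1010101010 = 1010101010
264 = 0100001000
→ | → 1110101010 = 938
0x1CC = 0111001100
→ & → 0110001000 = 392
→ >> 2 → 0001100010 = 98

98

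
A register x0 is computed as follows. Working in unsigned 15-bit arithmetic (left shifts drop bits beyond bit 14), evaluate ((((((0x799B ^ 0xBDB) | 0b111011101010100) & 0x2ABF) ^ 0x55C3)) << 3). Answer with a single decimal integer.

16056

0x799B = 111100110011011
0xBDB = 000101111011011
→ ^ → 111001001000000 = 29248
0b111011101010100 = 111011101010100
→ | → 111011101010100 = 30548
0x2ABF = 010101010111111
→ & → 010001000010100 = 8724
0x55C3 = 101010111000011
→ ^ → 111011111010111 = 30679
→ << 3 (mod 2^15) → 011111010111000 = 16056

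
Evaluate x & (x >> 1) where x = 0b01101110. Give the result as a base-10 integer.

38

x = 1101110 = 110
x>>1 = 0110111
AND  = 0100110 = 38
(x & (x >> 1) has a 1 wherever x has two consecutive 1 bits.)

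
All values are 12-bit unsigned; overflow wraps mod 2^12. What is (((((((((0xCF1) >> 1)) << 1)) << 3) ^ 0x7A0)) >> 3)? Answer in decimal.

4

0xCF1 = 110011110001
→ >> 1 → 011001111000 = 1656
→ << 1 (mod 2^12) → 110011110000 = 3312
→ << 3 (mod 2^12) → 011110000000 = 1920
0x7A0 = 011110100000
→ ^ → 000000100000 = 32
→ >> 3 → 000000000100 = 4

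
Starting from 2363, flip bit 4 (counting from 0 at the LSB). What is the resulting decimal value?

2347

x = 0100100111011
bit 4 is currently 1; toggle it via x ^ (1 << 4) = x ^ 16
→ 0100100101011 = 2347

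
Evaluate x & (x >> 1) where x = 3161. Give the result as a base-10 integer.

1032

x = 110001011001 = 3161
x>>1 = 011000101100
AND  = 010000001000 = 1032
(x & (x >> 1) has a 1 wherever x has two consecutive 1 bits.)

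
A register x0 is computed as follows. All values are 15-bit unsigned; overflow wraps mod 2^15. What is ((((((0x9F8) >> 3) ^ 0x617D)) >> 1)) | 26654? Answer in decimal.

0x9F8 = 000100111111000
→ >> 3 → 000000100111111 = 319
0x617D = 110000101111101
→ ^ → 110000001000010 = 24642
→ >> 1 → 011000000100001 = 12321
26654 = 110100000011110
→ | → 111100000111111 = 30783

30783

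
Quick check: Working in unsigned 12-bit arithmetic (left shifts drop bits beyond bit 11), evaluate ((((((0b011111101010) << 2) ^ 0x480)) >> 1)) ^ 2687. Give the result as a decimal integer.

0b011111101010 = 011111101010
→ << 2 (mod 2^12) → 111110101000 = 4008
0x480 = 010010000000
→ ^ → 101100101000 = 2856
→ >> 1 → 010110010100 = 1428
2687 = 101001111111
→ ^ → 111111101011 = 4075

4075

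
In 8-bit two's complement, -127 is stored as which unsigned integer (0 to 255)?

129

127 in 8 bits: 01111111
Invert: 10000000
Add 1:  10000001 = 129
(Check: 2^8 - 127 = 256 - 127 = 129.)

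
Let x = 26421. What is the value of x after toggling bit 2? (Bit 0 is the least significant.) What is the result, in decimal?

26417

x = 110011100110101
bit 2 is currently 1; toggle it via x ^ (1 << 2) = x ^ 4
→ 110011100110001 = 26417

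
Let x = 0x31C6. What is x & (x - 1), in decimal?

x = 11000111000110 = 12742
x - 1 = 11000111000101
AND   = 11000111000100 = 12740
(x & (x - 1) clears the lowest set bit of x.)

12740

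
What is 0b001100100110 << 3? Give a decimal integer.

x = 0001100100110
shift left by 3 → 1100100110000 = 6448
(equivalently, 806 × 2^3 = 806 × 8)

6448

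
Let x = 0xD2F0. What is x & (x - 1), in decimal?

x = 1101001011110000 = 54000
x - 1 = 1101001011101111
AND   = 1101001011100000 = 53984
(x & (x - 1) clears the lowest set bit of x.)

53984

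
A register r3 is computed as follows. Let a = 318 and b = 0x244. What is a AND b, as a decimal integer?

318 = 0100111110
0x244 = 1001000100
AND → 0000000100 = 4

4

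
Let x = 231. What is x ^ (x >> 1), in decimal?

148

x = 11100111 = 231
x>>1 = 01110011
XOR  = 10010100 = 148
(x ^ (x >> 1) gives the standard binary-reflected Gray code of x.)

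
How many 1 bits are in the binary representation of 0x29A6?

0x29A6 = 10100110100110
Count the 1s: 1 + 1 + 1 + 1 + 1 + 1 + 1 = 7

7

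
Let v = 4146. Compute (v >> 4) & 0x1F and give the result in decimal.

3

v = 1000000110010
Shift right by 4: 100000011
Mask low 5 bits: 00011 = 3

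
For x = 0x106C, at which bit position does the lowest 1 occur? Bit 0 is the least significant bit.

0x106C = 1000001101100
Trailing zeros: 2, so the lowest set bit is bit 2 (value 4).

2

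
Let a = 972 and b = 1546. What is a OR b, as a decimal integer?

1998

972 = 01111001100
1546 = 11000001010
 OR → 11111001110 = 1998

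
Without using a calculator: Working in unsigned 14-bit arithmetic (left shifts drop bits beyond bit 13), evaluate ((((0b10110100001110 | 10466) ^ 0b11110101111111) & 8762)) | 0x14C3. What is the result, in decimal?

0b10110100001110 = 10110100001110
10466 = 10100011100010
→ | → 10110111101110 = 11758
0b11110101111111 = 11110101111111
→ ^ → 01000010010001 = 4241
8762 = 10001000111010
→ & → 00000000010000 = 16
0x14C3 = 01010011000011
→ | → 01010011010011 = 5331

5331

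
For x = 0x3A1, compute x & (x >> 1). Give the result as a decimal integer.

384

x = 1110100001 = 929
x>>1 = 0111010000
AND  = 0110000000 = 384
(x & (x >> 1) has a 1 wherever x has two consecutive 1 bits.)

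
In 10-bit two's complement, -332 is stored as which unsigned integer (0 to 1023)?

332 in 10 bits: 0101001100
Invert: 1010110011
Add 1:  1010110100 = 692
(Check: 2^10 - 332 = 1024 - 332 = 692.)

692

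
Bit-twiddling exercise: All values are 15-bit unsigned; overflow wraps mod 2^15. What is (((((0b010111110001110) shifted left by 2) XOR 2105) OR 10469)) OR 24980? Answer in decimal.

32757

0b010111110001110 = 010111110001110
→ shifted left by 2 (mod 2^15) → 011111000111000 = 15928
2105 = 000100000111001
→ XOR → 011011000000001 = 13825
10469 = 010100011100101
→ OR → 011111011100101 = 16101
24980 = 110000110010100
→ OR → 111111111110101 = 32757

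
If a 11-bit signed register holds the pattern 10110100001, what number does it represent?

-607

pattern = 10110100001 (MSB is 1 ⇒ negative)
Invert: 01001011110, add 1 → 01001011111 = 607, so the value is -607.
(Equivalently: 1441 - 2^11 = 1441 - 2048 = -607.)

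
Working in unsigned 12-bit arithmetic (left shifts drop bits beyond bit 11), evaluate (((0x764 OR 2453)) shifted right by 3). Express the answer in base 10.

0x764 = 011101100100
2453 = 100110010101
→ OR → 111111110101 = 4085
→ shifted right by 3 → 000111111110 = 510

510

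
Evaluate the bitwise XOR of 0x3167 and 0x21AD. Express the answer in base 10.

4298

0x3167 = 11000101100111
0x21AD = 10000110101101
XOR → 01000011001010 = 4298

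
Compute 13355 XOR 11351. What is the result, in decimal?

13355 = 11010000101011
11351 = 10110001010111
XOR → 01100001111100 = 6268

6268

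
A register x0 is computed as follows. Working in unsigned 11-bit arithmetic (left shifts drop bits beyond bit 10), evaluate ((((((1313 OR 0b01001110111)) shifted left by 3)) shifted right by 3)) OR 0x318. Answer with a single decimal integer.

1313 = 10100100001
0b01001110111 = 01001110111
→ OR → 11101110111 = 1911
→ shifted left by 3 (mod 2^11) → 01110111000 = 952
→ shifted right by 3 → 00001110111 = 119
0x318 = 01100011000
→ OR → 01101111111 = 895

895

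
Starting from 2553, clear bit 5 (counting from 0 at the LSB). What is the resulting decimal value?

2521

x = 100111111001
bit 5 is currently 1; clear it via x & ~(1 << 5) = x & ~32
→ 100111011001 = 2521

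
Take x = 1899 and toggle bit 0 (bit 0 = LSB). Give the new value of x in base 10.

1898

x = 000011101101011
bit 0 is currently 1; toggle it via x ^ (1 << 0) = x ^ 1
→ 000011101101010 = 1898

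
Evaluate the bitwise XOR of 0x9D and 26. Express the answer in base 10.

0x9D = 10011101
26 = 00011010
XOR → 10000111 = 135

135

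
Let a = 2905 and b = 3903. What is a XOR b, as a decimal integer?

1126

2905 = 101101011001
3903 = 111100111111
XOR → 010001100110 = 1126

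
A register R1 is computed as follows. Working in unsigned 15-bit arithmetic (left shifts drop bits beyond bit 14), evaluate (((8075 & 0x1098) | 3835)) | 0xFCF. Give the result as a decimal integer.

8075 = 001111110001011
0x1098 = 001000010011000
→ & → 001000010001000 = 4232
3835 = 000111011111011
→ | → 001111011111011 = 7931
0xFCF = 000111111001111
→ | → 001111111111111 = 8191

8191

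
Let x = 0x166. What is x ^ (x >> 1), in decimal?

469

x = 101100110 = 358
x>>1 = 010110011
XOR  = 111010101 = 469
(x ^ (x >> 1) gives the standard binary-reflected Gray code of x.)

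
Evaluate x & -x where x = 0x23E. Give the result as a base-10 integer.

x = 1000111110 = 574
-x (two's complement) = …0111000010
AND   = 0000000010 = 2
(x & -x isolates the lowest set bit of x.)

2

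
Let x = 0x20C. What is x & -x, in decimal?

4

x = 1000001100 = 524
-x (two's complement) = …0111110100
AND   = 0000000100 = 4
(x & -x isolates the lowest set bit of x.)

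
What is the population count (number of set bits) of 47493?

47493 = 1011100110000101
Count the 1s: 1 + 1 + 1 + 1 + 1 + 1 + 1 + 1 = 8

8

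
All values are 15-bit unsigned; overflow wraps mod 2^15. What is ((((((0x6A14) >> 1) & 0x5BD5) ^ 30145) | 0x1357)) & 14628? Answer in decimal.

12548

0x6A14 = 110101000010100
→ >> 1 → 011010100001010 = 13578
0x5BD5 = 101101111010101
→ & → 001000100000000 = 4352
30145 = 111010111000001
→ ^ → 110010011000001 = 25793
0x1357 = 001001101010111
→ | → 111011111010111 = 30679
14628 = 011100100100100
→ & → 011000100000100 = 12548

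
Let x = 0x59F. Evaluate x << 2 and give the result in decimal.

5756

0x59F = 0010110011111
shift left by 2 → 1011001111100 = 5756
(equivalently, 1439 × 2^2 = 1439 × 4)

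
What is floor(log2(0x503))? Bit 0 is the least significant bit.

10

0x503 = 10100000011
The topmost 1 is at position 10 (since 2^10 = 1024 ≤ 1283 < 2048).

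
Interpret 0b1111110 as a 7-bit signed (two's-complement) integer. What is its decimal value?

pattern = 1111110 (MSB is 1 ⇒ negative)
Invert: 0000001, add 1 → 0000010 = 2, so the value is -2.
(Equivalently: 126 - 2^7 = 126 - 128 = -2.)

-2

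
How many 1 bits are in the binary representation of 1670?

1670 = 11010000110
Count the 1s: 1 + 1 + 1 + 1 + 1 = 5

5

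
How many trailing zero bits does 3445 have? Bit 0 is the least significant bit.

0

3445 = 110101110101
Trailing zeros: 0, so the lowest set bit is bit 0 (value 1).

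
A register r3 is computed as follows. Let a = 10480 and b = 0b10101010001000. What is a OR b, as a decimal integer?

10480 = 10100011110000
b = 10101010001000
 OR → 10101011111000 = 11000

11000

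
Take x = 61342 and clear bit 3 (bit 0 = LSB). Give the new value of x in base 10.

x = 1110111110011110
bit 3 is currently 1; clear it via x & ~(1 << 3) = x & ~8
→ 1110111110010110 = 61334

61334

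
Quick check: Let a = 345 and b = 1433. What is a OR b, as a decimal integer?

1497

345 = 00101011001
1433 = 10110011001
 OR → 10111011001 = 1497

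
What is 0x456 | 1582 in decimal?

0x456 = 10001010110
1582 = 11000101110
 OR → 11001111110 = 1662

1662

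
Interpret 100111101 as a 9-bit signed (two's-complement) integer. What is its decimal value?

-195

pattern = 100111101 (MSB is 1 ⇒ negative)
Invert: 011000010, add 1 → 011000011 = 195, so the value is -195.
(Equivalently: 317 - 2^9 = 317 - 512 = -195.)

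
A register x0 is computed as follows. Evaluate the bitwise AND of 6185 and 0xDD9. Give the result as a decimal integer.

2057

6185 = 1100000101001
0xDD9 = 0110111011001
AND → 0100000001001 = 2057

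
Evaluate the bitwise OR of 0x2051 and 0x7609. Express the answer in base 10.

30297

0x2051 = 010000001010001
0x7609 = 111011000001001
 OR → 111011001011001 = 30297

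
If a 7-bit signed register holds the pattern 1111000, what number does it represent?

-8

pattern = 1111000 (MSB is 1 ⇒ negative)
Invert: 0000111, add 1 → 0001000 = 8, so the value is -8.
(Equivalently: 120 - 2^7 = 120 - 128 = -8.)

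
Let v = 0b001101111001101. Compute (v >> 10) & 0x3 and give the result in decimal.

2

v = 001101111001101
Shift right by 10: 00110
Mask low 2 bits: 10 = 2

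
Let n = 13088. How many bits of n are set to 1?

5

13088 = 11001100100000
Count the 1s: 1 + 1 + 1 + 1 + 1 = 5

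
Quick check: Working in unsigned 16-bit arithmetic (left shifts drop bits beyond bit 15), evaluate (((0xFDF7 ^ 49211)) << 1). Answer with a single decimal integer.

0xFDF7 = 1111110111110111
49211 = 1100000000111011
→ ^ → 0011110111001100 = 15820
→ << 1 (mod 2^16) → 0111101110011000 = 31640

31640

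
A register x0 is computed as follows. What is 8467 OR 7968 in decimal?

8467 = 10000100010011
7968 = 01111100100000
 OR → 11111100110011 = 16179

16179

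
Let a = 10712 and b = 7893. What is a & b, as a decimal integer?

2256

10712 = 10100111011000
7893 = 01111011010101
AND → 00100011010000 = 2256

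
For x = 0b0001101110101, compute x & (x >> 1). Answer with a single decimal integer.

304

x = 1101110101 = 885
x>>1 = 0110111010
AND  = 0100110000 = 304
(x & (x >> 1) has a 1 wherever x has two consecutive 1 bits.)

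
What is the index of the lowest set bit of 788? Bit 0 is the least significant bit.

2

788 = 1100010100
Trailing zeros: 2, so the lowest set bit is bit 2 (value 4).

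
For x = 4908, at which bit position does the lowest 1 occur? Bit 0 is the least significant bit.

2

4908 = 1001100101100
Trailing zeros: 2, so the lowest set bit is bit 2 (value 4).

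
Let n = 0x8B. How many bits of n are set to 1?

0x8B = 10001011
Count the 1s: 1 + 1 + 1 + 1 = 4

4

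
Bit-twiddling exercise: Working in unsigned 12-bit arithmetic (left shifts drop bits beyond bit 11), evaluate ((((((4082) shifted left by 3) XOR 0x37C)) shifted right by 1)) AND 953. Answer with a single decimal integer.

4082 = 111111110010
→ shifted left by 3 (mod 2^12) → 111110010000 = 3984
0x37C = 001101111100
→ XOR → 110011101100 = 3308
→ shifted right by 1 → 011001110110 = 1654
953 = 001110111001
→ AND → 001000110000 = 560

560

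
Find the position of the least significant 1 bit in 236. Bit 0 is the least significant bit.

236 = 11101100
Trailing zeros: 2, so the lowest set bit is bit 2 (value 4).

2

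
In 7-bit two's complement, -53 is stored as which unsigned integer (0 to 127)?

53 in 7 bits: 0110101
Invert: 1001010
Add 1:  1001011 = 75
(Check: 2^7 - 53 = 128 - 53 = 75.)

75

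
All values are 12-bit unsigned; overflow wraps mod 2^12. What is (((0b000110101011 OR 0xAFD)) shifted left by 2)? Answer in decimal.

4092

0b000110101011 = 000110101011
0xAFD = 101011111101
→ OR → 101111111111 = 3071
→ shifted left by 2 (mod 2^12) → 111111111100 = 4092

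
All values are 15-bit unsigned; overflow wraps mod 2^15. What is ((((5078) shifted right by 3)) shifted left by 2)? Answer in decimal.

5078 = 001001111010110
→ shifted right by 3 → 000001001111010 = 634
→ shifted left by 2 (mod 2^15) → 000100111101000 = 2536

2536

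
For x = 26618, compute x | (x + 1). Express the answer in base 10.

26619

x = 110011111111010 = 26618
x + 1 = 110011111111011
OR    = 110011111111011 = 26619
(x | (x + 1) sets the lowest cleared bit.)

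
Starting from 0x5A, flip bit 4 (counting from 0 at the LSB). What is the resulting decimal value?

x = 00001011010
bit 4 is currently 1; toggle it via x ^ (1 << 4) = x ^ 16
→ 00001001010 = 74

74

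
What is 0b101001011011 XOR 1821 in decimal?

a = 101001011011
1821 = 011100011101
XOR → 110101000110 = 3398

3398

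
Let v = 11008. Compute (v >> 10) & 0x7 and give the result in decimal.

2

v = 10101100000000
Shift right by 10: 1010
Mask low 3 bits: 010 = 2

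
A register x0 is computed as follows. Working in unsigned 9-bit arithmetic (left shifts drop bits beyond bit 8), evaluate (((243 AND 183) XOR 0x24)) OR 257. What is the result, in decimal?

243 = 011110011
183 = 010110111
→ AND → 010110011 = 179
0x24 = 000100100
→ XOR → 010010111 = 151
257 = 100000001
→ OR → 110010111 = 407

407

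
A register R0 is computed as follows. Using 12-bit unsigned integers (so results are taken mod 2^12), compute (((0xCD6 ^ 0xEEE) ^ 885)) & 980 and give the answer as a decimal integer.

0xCD6 = 110011010110
0xEEE = 111011101110
→ ^ → 001000111000 = 568
885 = 001101110101
→ ^ → 000101001101 = 333
980 = 001111010100
→ & → 000101000100 = 324

324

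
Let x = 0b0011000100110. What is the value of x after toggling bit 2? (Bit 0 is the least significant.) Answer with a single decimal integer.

1570

x = 0011000100110
bit 2 is currently 1; toggle it via x ^ (1 << 2) = x ^ 4
→ 0011000100010 = 1570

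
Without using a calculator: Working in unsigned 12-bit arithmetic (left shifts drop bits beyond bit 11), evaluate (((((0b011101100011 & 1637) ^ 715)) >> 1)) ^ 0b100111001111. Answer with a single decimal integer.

0b011101100011 = 011101100011
1637 = 011001100101
→ & → 011001100001 = 1633
715 = 001011001011
→ ^ → 010010101010 = 1194
→ >> 1 → 001001010101 = 597
0b100111001111 = 100111001111
→ ^ → 101110011010 = 2970

2970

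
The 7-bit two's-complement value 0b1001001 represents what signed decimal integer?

-55

pattern = 1001001 (MSB is 1 ⇒ negative)
Invert: 0110110, add 1 → 0110111 = 55, so the value is -55.
(Equivalently: 73 - 2^7 = 73 - 128 = -55.)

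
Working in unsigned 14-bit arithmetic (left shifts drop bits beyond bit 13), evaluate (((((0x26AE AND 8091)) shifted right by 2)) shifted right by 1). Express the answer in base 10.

0x26AE = 10011010101110
8091 = 01111110011011
→ AND → 00011010001010 = 1674
→ shifted right by 2 → 00000110100010 = 418
→ shifted right by 1 → 00000011010001 = 209

209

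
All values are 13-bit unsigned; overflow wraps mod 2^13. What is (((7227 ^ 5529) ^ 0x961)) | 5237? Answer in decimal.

5367

7227 = 1110000111011
5529 = 1010110011001
→ ^ → 0100110100010 = 2466
0x961 = 0100101100001
→ ^ → 0000011000011 = 195
5237 = 1010001110101
→ | → 1010011110111 = 5367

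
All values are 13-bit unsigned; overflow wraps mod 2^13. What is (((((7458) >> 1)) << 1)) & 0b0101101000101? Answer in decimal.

7458 = 1110100100010
→ >> 1 → 0111010010001 = 3729
→ << 1 (mod 2^13) → 1110100100010 = 7458
0b0101101000101 = 0101101000101
→ & → 0100100000000 = 2304

2304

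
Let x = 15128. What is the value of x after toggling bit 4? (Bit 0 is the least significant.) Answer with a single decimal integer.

15112

x = 11101100011000
bit 4 is currently 1; toggle it via x ^ (1 << 4) = x ^ 16
→ 11101100001000 = 15112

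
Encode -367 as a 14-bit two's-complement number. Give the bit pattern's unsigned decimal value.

367 in 14 bits: 00000101101111
Invert: 11111010010000
Add 1:  11111010010001 = 16017
(Check: 2^14 - 367 = 16384 - 367 = 16017.)

16017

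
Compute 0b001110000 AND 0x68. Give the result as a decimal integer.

96

a = 1110000
0x68 = 1101000
AND → 1100000 = 96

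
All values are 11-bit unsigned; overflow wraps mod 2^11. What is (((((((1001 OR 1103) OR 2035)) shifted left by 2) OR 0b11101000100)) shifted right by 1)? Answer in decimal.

1001 = 01111101001
1103 = 10001001111
→ OR → 11111101111 = 2031
2035 = 11111110011
→ OR → 11111111111 = 2047
→ shifted left by 2 (mod 2^11) → 11111111100 = 2044
0b11101000100 = 11101000100
→ OR → 11111111100 = 2044
→ shifted right by 1 → 01111111110 = 1022

1022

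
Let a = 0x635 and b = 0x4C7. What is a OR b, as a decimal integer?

1783

0x635 = 11000110101
0x4C7 = 10011000111
 OR → 11011110111 = 1783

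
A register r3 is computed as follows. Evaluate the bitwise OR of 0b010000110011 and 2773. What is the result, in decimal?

3831

a = 010000110011
2773 = 101011010101
 OR → 111011110111 = 3831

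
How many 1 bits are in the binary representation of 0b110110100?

n = 110110100
Count the 1s: 1 + 1 + 1 + 1 + 1 = 5

5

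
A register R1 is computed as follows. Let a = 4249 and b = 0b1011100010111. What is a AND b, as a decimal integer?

4113

4249 = 1000010011001
b = 1011100010111
AND → 1000000010001 = 4113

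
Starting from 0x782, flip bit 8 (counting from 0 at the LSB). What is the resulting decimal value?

x = 011110000010
bit 8 is currently 1; toggle it via x ^ (1 << 8) = x ^ 256
→ 011010000010 = 1666

1666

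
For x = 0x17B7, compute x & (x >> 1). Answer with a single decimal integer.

x = 1011110110111 = 6071
x>>1 = 0101111011011
AND  = 0001110010011 = 915
(x & (x >> 1) has a 1 wherever x has two consecutive 1 bits.)

915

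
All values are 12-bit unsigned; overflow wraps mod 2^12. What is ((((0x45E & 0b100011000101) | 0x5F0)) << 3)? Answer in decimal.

0x45E = 010001011110
0b100011000101 = 100011000101
→ & → 000001000100 = 68
0x5F0 = 010111110000
→ | → 010111110100 = 1524
→ << 3 (mod 2^12) → 111110100000 = 4000

4000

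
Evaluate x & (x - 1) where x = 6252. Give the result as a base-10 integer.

x = 1100001101100 = 6252
x - 1 = 1100001101011
AND   = 1100001101000 = 6248
(x & (x - 1) clears the lowest set bit of x.)

6248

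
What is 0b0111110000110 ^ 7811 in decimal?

a = 0111110000110
7811 = 1111010000011
XOR → 1000100000101 = 4357

4357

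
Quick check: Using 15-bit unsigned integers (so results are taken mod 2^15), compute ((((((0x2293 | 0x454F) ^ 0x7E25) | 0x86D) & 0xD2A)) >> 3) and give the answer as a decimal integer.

293

0x2293 = 010001010010011
0x454F = 100010101001111
→ | → 110011111011111 = 26591
0x7E25 = 111111000100101
→ ^ → 001100111111010 = 6650
0x86D = 000100001101101
→ | → 001100111111111 = 6655
0xD2A = 000110100101010
→ & → 000100100101010 = 2346
→ >> 3 → 000000100100101 = 293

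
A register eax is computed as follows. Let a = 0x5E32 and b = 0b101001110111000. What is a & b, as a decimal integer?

0x5E32 = 101111000110010
b = 101001110111000
AND → 101001000110000 = 21040

21040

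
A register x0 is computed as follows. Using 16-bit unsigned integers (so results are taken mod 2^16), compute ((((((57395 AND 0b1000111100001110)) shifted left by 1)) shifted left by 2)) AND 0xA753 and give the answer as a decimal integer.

16

57395 = 1110000000110011
0b1000111100001110 = 1000111100001110
→ AND → 1000000000000010 = 32770
→ shifted left by 1 (mod 2^16) → 0000000000000100 = 4
→ shifted left by 2 (mod 2^16) → 0000000000010000 = 16
0xA753 = 1010011101010011
→ AND → 0000000000010000 = 16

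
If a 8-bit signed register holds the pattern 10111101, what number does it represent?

pattern = 10111101 (MSB is 1 ⇒ negative)
Invert: 01000010, add 1 → 01000011 = 67, so the value is -67.
(Equivalently: 189 - 2^8 = 189 - 256 = -67.)

-67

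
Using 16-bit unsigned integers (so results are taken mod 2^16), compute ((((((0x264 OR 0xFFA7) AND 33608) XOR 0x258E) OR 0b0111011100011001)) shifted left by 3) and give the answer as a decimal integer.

48888

0x264 = 0000001001100100
0xFFA7 = 1111111110100111
→ OR → 1111111111100111 = 65511
33608 = 1000001101001000
→ AND → 1000001101000000 = 33600
0x258E = 0010010110001110
→ XOR → 1010011011001110 = 42702
0b0111011100011001 = 0111011100011001
→ OR → 1111011111011111 = 63455
→ shifted left by 3 (mod 2^16) → 1011111011111000 = 48888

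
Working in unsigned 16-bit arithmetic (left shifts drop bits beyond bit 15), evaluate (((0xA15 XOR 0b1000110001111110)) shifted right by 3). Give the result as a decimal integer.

0xA15 = 0000101000010101
0b1000110001111110 = 1000110001111110
→ XOR → 1000011001101011 = 34411
→ shifted right by 3 → 0001000011001101 = 4301

4301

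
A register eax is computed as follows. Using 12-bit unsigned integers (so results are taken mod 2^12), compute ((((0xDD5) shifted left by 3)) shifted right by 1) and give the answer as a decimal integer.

0xDD5 = 110111010101
→ shifted left by 3 (mod 2^12) → 111010101000 = 3752
→ shifted right by 1 → 011101010100 = 1876

1876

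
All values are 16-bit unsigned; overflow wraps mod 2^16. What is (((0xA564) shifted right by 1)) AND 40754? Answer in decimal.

0xA564 = 1010010101100100
→ shifted right by 1 → 0101001010110010 = 21170
40754 = 1001111100110010
→ AND → 0001001000110010 = 4658

4658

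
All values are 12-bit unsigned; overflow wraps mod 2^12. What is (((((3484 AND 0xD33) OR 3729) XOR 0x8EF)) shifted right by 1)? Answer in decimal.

3484 = 110110011100
0xD33 = 110100110011
→ AND → 110100010000 = 3344
3729 = 111010010001
→ OR → 111110010001 = 3985
0x8EF = 100011101111
→ XOR → 011101111110 = 1918
→ shifted right by 1 → 001110111111 = 959

959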